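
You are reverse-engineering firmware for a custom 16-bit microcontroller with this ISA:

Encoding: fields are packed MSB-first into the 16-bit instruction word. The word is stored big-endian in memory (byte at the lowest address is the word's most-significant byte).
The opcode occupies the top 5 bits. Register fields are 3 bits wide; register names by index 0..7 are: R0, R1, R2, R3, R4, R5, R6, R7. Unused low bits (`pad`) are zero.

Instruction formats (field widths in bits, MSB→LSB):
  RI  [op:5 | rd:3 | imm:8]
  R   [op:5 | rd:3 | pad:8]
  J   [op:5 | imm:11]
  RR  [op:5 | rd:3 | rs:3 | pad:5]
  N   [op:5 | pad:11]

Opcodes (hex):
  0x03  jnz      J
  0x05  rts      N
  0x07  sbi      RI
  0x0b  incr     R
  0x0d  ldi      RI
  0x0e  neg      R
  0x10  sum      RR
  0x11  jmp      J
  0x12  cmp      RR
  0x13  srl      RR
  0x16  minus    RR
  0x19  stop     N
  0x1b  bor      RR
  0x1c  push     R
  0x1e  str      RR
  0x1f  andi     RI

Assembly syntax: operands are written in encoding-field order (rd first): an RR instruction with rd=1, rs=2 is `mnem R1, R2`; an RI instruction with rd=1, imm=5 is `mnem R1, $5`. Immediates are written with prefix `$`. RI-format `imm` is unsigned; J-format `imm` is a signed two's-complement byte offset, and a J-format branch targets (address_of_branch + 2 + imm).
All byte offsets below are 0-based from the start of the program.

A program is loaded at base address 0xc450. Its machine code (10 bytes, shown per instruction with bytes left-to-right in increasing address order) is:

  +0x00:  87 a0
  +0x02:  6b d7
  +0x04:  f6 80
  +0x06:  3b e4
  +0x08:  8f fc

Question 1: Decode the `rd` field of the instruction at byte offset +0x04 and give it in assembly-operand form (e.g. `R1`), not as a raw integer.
R6

off 0x04: read f6 80 as big → 0xf680
  top 5b → 0x1e → str [RR]
  [10:8] rd=6 = R6
  [7:5] rs=4 = R4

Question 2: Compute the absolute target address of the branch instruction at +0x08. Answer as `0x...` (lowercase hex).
[08] 8f fc → 0x8ffc
  top 5b → 0x11 → jmp [J]
  [10:0] imm=2044 (s11→-4) = $-4
  target = base 0xc450 + off 0x08 + 2 + imm -4 = 0xc456

0xc456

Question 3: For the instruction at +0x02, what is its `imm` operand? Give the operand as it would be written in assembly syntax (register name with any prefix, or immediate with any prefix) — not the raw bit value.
$215

off 0x02: read 6b d7 as big → 0x6bd7
  opcode bits[15:11]=0xd: ldi/RI
  [10:8] rd=3 = R3
  [7:0] imm=215 = $215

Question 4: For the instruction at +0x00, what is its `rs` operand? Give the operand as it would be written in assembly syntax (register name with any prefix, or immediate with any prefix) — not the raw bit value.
@+00  big-endian(87 a0) = 0x87a0
  opcode bits[15:11]=0x10: sum/RR
  rd: (w>>8)&0x7=0x7 → R7
  rs: (w>>5)&0x7=0x5 → R5

R5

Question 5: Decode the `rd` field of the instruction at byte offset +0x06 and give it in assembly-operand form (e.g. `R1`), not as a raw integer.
@+06  big-endian(3b e4) = 0x3be4
  opcode bits[15:11]=0x7: sbi/RI
  rd@[10:8]=0x3 ⇒ R3
  imm@[7:0]=0xe4 ⇒ $228

R3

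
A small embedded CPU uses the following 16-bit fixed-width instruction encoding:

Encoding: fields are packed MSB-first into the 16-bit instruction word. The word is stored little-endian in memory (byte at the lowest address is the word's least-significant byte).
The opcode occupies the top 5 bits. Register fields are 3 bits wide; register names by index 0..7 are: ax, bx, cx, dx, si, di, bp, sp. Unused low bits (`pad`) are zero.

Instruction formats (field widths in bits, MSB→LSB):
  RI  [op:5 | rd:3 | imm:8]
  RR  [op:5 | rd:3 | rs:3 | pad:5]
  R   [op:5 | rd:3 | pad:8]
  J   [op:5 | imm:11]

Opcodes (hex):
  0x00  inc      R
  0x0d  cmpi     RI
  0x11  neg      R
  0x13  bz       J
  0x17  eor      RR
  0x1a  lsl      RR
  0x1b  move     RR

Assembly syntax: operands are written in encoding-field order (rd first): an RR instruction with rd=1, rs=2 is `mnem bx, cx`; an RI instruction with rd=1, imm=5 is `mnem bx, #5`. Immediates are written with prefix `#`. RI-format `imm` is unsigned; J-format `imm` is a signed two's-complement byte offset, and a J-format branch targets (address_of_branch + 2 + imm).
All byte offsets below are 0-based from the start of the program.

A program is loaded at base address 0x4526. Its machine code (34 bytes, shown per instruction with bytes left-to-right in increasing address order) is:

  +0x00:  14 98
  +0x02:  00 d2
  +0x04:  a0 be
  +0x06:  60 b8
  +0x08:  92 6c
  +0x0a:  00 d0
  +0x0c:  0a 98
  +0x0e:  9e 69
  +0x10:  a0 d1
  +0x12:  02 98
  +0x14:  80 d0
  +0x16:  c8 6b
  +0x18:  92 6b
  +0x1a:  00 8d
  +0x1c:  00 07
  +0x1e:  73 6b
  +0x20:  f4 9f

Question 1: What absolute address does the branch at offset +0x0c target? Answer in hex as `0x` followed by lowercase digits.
0x453e

off 0x0c: read 0a 98 as little → 0x980a
  op=0x980a>>11=0x13 ⇒ bz (J)
  imm: (w>>0)&0x7ff=0xa → #10
  target = base 0x4526 + off 0x0c + 2 + imm 10 = 0x453e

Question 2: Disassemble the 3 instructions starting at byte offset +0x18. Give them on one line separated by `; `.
+0x18: 92 6b ⇒ word 0x6b92 (little)
  op=0x6b92>>11=0xd ⇒ cmpi (RI)
  rd@[10:8]=0x3 ⇒ dx
  imm@[7:0]=0x92 ⇒ #146
+0x1a: 00 8d ⇒ word 0x8d00 (little)
  op=0x8d00>>11=0x11 ⇒ neg (R)
  rd@[10:8]=0x5 ⇒ di
+0x1c: 00 07 ⇒ word 0x0700 (little)
  op=0x0700>>11=0x0 ⇒ inc (R)
  rd@[10:8]=0x7 ⇒ sp

cmpi dx, #146; neg di; inc sp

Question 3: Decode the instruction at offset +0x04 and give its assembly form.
[04] a0 be → 0xbea0
  top 5b → 0x17 → eor [RR]
  rd: (w>>8)&0x7=0x6 → bp
  rs: (w>>5)&0x7=0x5 → di

eor bp, di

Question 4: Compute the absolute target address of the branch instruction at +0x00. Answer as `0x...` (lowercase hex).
off 0x00: read 14 98 as little → 0x9814
  top 5b → 0x13 → bz [J]
  imm@[10:0]=0x14 ⇒ #20
  target = base 0x4526 + off 0x00 + 2 + imm 20 = 0x453c

0x453c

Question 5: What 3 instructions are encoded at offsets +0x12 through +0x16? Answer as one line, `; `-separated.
+0x12: 02 98 ⇒ word 0x9802 (little)
  top 5b → 0x13 → bz [J]
  imm@[10:0]=0x2 ⇒ #2
+0x14: 80 d0 ⇒ word 0xd080 (little)
  top 5b → 0x1a → lsl [RR]
  rd@[10:8]=0x0 ⇒ ax
  rs@[7:5]=0x4 ⇒ si
+0x16: c8 6b ⇒ word 0x6bc8 (little)
  top 5b → 0xd → cmpi [RI]
  rd@[10:8]=0x3 ⇒ dx
  imm@[7:0]=0xc8 ⇒ #200

bz #2; lsl ax, si; cmpi dx, #200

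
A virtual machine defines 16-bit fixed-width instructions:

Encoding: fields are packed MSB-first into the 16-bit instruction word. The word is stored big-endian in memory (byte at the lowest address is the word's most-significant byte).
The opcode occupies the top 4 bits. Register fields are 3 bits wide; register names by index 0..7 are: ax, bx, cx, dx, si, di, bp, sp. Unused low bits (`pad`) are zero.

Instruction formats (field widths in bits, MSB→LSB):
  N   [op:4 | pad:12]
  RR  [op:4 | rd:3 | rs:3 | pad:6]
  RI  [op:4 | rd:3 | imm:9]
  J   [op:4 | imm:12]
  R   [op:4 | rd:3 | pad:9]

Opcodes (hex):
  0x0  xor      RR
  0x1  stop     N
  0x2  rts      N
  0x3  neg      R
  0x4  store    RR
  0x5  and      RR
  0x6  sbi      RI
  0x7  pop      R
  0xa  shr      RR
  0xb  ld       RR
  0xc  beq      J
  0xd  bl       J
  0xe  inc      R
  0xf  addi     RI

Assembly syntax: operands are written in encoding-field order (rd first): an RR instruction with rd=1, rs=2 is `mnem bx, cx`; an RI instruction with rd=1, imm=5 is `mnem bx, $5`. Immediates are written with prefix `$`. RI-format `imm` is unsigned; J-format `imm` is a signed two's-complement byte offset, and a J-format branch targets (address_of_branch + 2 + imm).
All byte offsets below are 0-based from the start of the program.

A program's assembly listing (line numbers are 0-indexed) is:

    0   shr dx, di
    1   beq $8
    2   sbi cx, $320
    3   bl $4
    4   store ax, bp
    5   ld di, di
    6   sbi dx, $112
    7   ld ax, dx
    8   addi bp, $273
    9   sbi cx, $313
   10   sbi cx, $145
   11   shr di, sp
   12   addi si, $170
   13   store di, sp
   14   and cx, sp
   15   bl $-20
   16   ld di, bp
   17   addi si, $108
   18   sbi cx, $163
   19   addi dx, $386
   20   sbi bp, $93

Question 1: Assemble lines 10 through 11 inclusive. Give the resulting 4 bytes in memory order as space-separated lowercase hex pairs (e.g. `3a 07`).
64 91 ab c0

L10: sbi op=0x6:4|rd=2:3|imm=145:9 ⇒ 0x6491 ⇒ big 64 91
L11: shr op=0xa:4|rd=5:3|rs=7:3|pad=0:6 ⇒ 0xabc0 ⇒ big ab c0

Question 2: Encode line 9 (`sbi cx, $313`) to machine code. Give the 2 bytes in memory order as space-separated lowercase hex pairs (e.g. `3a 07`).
line 9 (sbi): pack op=0x6:4|rd=2:3|imm=313:9 = 0x6539; big→ 65 39

65 39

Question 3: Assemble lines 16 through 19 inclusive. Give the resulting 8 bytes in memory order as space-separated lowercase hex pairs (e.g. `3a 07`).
L16: ld op=0xb:4|rd=5:3|rs=6:3|pad=0:6 ⇒ 0xbb80 ⇒ big bb 80
L17: addi op=0xf:4|rd=4:3|imm=108:9 ⇒ 0xf86c ⇒ big f8 6c
L18: sbi op=0x6:4|rd=2:3|imm=163:9 ⇒ 0x64a3 ⇒ big 64 a3
L19: addi op=0xf:4|rd=3:3|imm=386:9 ⇒ 0xf782 ⇒ big f7 82

bb 80 f8 6c 64 a3 f7 82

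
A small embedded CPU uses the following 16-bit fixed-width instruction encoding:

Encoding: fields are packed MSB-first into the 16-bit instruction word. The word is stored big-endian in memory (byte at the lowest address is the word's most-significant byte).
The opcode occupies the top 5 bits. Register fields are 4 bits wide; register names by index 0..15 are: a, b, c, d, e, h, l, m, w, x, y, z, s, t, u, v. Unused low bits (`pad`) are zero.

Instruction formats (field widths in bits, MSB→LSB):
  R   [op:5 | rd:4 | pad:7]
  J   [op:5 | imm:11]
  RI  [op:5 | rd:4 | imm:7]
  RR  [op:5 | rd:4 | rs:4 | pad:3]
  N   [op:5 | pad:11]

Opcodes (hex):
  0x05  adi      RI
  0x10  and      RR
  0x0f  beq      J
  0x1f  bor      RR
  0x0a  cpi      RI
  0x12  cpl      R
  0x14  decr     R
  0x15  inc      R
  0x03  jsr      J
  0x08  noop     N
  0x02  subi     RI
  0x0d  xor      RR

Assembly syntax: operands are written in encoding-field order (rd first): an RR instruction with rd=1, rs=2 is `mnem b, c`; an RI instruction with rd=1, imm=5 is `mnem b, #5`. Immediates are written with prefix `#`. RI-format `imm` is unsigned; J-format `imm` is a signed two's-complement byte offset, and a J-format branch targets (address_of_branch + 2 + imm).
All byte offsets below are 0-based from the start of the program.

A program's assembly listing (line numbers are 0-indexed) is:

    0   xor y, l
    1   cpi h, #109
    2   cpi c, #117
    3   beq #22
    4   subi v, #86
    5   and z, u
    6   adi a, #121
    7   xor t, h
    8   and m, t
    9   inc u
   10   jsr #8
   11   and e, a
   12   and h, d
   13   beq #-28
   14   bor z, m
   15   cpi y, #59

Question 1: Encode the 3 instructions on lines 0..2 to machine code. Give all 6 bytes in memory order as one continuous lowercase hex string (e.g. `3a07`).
L0: xor op=0xd:5|rd=10:4|rs=6:4|pad=0:3 ⇒ 0x6d30 ⇒ big 6d 30
L1: cpi op=0xa:5|rd=5:4|imm=109:7 ⇒ 0x52ed ⇒ big 52 ed
L2: cpi op=0xa:5|rd=2:4|imm=117:7 ⇒ 0x5175 ⇒ big 51 75

6d3052ed5175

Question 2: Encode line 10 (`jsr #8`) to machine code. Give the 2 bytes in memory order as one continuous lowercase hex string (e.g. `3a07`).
1808

10. jsr fields op=0x3:5|imm=8:11 → word 1808h → 18 08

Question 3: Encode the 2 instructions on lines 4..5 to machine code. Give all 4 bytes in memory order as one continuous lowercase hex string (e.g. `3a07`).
line 4 (subi): pack op=0x2:5|rd=15:4|imm=86:7 = 0x17d6; big→ 17 d6
line 5 (and): pack op=0x10:5|rd=11:4|rs=14:4|pad=0:3 = 0x85f0; big→ 85 f0

17d685f0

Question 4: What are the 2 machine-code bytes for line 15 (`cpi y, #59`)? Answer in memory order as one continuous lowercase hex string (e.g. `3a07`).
15. cpi fields op=0xa:5|rd=10:4|imm=59:7 → word 553bh → 55 3b

553b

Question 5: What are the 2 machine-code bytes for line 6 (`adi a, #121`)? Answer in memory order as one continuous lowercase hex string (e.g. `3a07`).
line 6 (adi): pack op=0x5:5|rd=0:4|imm=121:7 = 0x2879; big→ 28 79

2879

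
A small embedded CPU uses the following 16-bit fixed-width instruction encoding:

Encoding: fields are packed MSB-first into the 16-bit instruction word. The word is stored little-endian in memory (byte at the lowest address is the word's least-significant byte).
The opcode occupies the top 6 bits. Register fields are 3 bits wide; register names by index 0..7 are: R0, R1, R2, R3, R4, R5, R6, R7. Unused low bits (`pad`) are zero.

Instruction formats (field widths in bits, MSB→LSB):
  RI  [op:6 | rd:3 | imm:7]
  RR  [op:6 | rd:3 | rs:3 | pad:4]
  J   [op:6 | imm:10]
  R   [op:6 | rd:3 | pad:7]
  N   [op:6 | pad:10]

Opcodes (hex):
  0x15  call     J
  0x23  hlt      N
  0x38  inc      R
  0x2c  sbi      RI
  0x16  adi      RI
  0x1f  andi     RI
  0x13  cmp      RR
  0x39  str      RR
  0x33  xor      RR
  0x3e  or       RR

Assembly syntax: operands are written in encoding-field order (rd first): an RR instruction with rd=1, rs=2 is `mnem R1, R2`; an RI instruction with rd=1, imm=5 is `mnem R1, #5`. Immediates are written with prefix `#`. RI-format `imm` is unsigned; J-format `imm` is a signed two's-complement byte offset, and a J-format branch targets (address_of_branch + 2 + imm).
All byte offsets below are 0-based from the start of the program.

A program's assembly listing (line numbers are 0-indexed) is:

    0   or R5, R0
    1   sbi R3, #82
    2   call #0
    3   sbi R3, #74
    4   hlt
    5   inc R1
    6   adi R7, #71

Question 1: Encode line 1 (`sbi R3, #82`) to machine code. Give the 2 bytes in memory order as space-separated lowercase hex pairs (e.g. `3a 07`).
d2 b1

L1: sbi op=0x2c:6|rd=3:3|imm=82:7 ⇒ 0xb1d2 ⇒ little d2 b1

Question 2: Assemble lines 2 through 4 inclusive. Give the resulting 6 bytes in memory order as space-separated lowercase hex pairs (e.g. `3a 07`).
00 54 ca b1 00 8c

L2: call op=0x15:6|imm=0:10 ⇒ 0x5400 ⇒ little 00 54
L3: sbi op=0x2c:6|rd=3:3|imm=74:7 ⇒ 0xb1ca ⇒ little ca b1
L4: hlt op=0x23:6|pad=0:10 ⇒ 0x8c00 ⇒ little 00 8c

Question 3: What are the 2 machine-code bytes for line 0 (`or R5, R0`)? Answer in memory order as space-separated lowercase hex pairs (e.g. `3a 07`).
L0: or op=0x3e:6|rd=5:3|rs=0:3|pad=0:4 ⇒ 0xfa80 ⇒ little 80 fa

80 fa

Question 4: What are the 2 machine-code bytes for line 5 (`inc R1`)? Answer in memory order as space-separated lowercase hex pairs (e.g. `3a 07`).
80 e0

line 5 (inc): pack op=0x38:6|rd=1:3|pad=0:7 = 0xe080; little→ 80 e0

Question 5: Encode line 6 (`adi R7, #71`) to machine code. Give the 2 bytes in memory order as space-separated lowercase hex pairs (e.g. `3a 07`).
6. adi fields op=0x16:6|rd=7:3|imm=71:7 → word 5bc7h → c7 5b

c7 5b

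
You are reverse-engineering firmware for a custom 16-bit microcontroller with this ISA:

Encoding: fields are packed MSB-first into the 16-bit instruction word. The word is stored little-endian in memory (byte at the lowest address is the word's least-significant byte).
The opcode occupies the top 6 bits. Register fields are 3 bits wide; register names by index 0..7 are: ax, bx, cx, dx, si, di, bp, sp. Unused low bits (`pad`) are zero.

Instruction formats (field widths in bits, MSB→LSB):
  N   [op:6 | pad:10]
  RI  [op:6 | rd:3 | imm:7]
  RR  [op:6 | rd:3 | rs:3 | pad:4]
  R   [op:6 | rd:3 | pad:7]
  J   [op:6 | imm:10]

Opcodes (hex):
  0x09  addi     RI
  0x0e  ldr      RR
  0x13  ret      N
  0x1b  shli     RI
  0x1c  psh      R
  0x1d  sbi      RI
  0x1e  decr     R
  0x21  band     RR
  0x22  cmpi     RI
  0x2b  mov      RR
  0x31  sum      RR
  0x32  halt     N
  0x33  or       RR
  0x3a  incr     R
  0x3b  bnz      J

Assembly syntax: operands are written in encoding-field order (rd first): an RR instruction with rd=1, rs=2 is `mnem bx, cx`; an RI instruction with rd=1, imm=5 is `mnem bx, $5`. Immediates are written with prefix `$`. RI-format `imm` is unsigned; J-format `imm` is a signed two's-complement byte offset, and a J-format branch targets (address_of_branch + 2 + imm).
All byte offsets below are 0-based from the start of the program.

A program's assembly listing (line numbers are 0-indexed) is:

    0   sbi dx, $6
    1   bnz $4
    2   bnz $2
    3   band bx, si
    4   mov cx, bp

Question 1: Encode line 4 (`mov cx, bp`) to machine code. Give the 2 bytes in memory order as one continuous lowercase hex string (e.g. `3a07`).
60ad

line 4 (mov): pack op=0x2b:6|rd=2:3|rs=6:3|pad=0:4 = 0xad60; little→ 60 ad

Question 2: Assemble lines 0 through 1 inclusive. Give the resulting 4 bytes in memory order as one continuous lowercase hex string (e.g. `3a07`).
867504ec

L0: sbi op=0x1d:6|rd=3:3|imm=6:7 ⇒ 0x7586 ⇒ little 86 75
L1: bnz op=0x3b:6|imm=4:10 ⇒ 0xec04 ⇒ little 04 ec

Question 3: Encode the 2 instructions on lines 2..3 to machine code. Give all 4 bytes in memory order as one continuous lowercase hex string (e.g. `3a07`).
02ecc084

line 2 (bnz): pack op=0x3b:6|imm=2:10 = 0xec02; little→ 02 ec
line 3 (band): pack op=0x21:6|rd=1:3|rs=4:3|pad=0:4 = 0x84c0; little→ c0 84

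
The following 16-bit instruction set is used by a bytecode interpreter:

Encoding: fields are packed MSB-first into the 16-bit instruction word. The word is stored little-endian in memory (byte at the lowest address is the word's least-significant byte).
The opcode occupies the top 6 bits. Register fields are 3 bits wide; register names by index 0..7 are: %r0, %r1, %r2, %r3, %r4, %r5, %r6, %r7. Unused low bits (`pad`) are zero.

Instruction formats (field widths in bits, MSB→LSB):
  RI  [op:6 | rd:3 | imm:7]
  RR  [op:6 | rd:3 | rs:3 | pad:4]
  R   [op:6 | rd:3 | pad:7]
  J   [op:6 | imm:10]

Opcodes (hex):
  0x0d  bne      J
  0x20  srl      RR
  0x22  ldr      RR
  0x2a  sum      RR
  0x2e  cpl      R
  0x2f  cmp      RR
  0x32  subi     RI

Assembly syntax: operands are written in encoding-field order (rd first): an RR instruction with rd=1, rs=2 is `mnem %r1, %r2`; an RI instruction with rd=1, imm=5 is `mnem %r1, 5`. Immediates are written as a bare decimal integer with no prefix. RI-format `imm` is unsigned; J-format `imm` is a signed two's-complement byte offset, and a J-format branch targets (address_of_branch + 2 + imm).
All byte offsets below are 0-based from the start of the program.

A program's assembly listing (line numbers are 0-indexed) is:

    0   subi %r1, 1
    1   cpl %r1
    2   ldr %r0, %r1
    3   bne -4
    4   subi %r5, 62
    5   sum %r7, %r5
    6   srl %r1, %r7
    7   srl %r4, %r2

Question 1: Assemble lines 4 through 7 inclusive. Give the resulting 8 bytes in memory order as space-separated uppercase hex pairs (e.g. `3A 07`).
BE CA D0 AB F0 80 20 82

4. subi fields op=0x32:6|rd=5:3|imm=62:7 → word cabeh → be ca
5. sum fields op=0x2a:6|rd=7:3|rs=5:3|pad=0:4 → word abd0h → d0 ab
6. srl fields op=0x20:6|rd=1:3|rs=7:3|pad=0:4 → word 80f0h → f0 80
7. srl fields op=0x20:6|rd=4:3|rs=2:3|pad=0:4 → word 8220h → 20 82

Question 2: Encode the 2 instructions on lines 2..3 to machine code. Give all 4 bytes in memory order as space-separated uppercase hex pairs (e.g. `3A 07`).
10 88 FC 37

L2: ldr op=0x22:6|rd=0:3|rs=1:3|pad=0:4 ⇒ 0x8810 ⇒ little 10 88
L3: bne op=0xd:6|imm=-4:10 ⇒ 0x37fc ⇒ little fc 37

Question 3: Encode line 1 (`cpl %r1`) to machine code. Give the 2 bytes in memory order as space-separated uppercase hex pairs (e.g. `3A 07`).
1. cpl fields op=0x2e:6|rd=1:3|pad=0:7 → word b880h → 80 b8

80 B8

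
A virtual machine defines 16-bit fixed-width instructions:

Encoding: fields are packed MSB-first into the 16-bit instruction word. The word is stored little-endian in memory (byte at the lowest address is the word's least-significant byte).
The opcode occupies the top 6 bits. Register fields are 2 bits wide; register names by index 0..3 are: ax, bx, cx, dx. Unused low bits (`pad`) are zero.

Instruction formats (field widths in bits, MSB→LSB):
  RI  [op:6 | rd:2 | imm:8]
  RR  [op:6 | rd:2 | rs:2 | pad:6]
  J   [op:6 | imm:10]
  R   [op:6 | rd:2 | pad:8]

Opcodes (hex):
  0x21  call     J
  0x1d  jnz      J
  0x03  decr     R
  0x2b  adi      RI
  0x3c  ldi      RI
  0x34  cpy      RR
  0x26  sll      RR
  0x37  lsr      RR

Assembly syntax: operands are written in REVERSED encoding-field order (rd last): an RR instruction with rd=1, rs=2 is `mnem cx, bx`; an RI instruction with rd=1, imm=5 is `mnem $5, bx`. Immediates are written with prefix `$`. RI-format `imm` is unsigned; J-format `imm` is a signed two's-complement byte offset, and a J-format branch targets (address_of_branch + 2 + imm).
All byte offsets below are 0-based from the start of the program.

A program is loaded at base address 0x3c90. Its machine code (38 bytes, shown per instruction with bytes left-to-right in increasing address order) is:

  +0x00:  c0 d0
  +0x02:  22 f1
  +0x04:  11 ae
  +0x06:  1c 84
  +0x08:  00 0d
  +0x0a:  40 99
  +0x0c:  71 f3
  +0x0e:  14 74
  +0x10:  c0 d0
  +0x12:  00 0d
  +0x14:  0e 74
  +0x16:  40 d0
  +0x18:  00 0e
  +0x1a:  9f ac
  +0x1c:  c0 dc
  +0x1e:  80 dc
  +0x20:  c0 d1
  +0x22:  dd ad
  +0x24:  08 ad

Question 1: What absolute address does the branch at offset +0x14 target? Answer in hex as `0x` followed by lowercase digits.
0x3cb4

[14] 0e 74 → 0x740e
  opcode bits[15:10]=0x1d: jnz/J
  imm: (w>>0)&0x3ff=0xe → $14
  target = base 0x3c90 + off 0x14 + 2 + imm 14 = 0x3cb4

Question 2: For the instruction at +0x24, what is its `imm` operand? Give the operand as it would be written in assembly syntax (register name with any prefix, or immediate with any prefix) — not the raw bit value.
$8

off 0x24: read 08 ad as little → 0xad08
  op=0xad08>>10=0x2b ⇒ adi (RI)
  [9:8] rd=1 = bx
  [7:0] imm=8 = $8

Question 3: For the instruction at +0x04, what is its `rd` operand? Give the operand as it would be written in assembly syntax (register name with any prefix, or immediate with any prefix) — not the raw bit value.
cx

+0x04: 11 ae ⇒ word 0xae11 (little)
  op=0xae11>>10=0x2b ⇒ adi (RI)
  [9:8] rd=2 = cx
  [7:0] imm=17 = $17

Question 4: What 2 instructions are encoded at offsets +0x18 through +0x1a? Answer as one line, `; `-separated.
@+18  little-endian(00 0e) = 0x0e00
  top 6b → 0x3 → decr [R]
  [9:8] rd=2 = cx
@+1a  little-endian(9f ac) = 0xac9f
  top 6b → 0x2b → adi [RI]
  [9:8] rd=0 = ax
  [7:0] imm=159 = $159

decr cx; adi $159, ax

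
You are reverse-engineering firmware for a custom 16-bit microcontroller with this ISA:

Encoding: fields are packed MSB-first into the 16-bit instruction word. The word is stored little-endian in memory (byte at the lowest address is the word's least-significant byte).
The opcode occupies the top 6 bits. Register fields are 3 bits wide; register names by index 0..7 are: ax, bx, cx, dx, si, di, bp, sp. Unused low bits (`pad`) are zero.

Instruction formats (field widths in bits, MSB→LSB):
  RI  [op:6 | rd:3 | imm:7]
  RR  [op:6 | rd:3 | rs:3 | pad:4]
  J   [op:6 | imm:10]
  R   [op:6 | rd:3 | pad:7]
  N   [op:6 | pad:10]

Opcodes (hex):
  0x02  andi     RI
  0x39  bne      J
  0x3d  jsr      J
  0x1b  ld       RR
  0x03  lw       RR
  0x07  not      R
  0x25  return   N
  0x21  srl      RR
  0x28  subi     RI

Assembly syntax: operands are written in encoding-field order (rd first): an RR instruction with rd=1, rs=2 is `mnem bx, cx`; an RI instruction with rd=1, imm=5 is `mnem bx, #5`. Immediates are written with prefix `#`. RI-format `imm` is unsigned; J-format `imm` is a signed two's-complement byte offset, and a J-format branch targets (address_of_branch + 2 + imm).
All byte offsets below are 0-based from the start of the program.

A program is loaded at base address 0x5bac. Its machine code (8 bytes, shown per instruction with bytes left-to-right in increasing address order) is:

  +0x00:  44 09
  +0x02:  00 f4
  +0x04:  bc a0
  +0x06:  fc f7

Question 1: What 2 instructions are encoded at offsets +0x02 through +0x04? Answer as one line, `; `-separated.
jsr #0; subi bx, #60

@+02  little-endian(00 f4) = 0xf400
  op=0xf400>>10=0x3d ⇒ jsr (J)
  imm: (w>>0)&0x3ff=0x0 → #0
@+04  little-endian(bc a0) = 0xa0bc
  op=0xa0bc>>10=0x28 ⇒ subi (RI)
  rd: (w>>7)&0x7=0x1 → bx
  imm: (w>>0)&0x7f=0x3c → #60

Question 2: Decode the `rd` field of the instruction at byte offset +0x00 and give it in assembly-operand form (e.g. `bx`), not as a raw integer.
cx

@+00  little-endian(44 09) = 0x0944
  top 6b → 0x2 → andi [RI]
  rd: (w>>7)&0x7=0x2 → cx
  imm: (w>>0)&0x7f=0x44 → #68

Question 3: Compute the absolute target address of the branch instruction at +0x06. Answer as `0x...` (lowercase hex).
off 0x06: read fc f7 as little → 0xf7fc
  opcode bits[15:10]=0x3d: jsr/J
  imm: (w>>0)&0x3ff=0x3fc (s10→-4) → #-4
  target = base 0x5bac + off 0x06 + 2 + imm -4 = 0x5bb0

0x5bb0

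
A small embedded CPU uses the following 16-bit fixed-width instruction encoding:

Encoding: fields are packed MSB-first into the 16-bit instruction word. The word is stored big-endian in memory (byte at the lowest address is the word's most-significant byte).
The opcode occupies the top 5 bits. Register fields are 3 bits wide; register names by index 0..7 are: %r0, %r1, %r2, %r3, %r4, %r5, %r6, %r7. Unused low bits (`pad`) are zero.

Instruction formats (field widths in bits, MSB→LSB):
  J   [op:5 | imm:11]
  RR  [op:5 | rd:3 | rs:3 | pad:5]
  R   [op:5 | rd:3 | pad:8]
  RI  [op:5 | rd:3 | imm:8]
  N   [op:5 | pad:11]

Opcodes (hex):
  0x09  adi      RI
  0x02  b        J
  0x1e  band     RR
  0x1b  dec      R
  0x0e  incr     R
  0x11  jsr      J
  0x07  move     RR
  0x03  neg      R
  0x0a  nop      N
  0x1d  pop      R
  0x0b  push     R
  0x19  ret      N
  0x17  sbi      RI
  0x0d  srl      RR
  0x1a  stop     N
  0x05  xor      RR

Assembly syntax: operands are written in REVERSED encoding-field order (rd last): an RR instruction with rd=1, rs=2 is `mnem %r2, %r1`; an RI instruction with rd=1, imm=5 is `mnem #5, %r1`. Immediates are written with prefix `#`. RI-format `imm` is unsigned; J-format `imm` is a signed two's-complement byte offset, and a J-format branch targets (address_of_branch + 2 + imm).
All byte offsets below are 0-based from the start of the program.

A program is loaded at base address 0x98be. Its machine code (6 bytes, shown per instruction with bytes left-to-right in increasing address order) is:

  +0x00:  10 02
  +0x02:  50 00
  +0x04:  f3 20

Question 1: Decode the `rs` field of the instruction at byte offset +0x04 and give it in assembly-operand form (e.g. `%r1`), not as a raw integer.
off 0x04: read f3 20 as big → 0xf320
  op=0xf320>>11=0x1e ⇒ band (RR)
  rd: (w>>8)&0x7=0x3 → %r3
  rs: (w>>5)&0x7=0x1 → %r1

%r1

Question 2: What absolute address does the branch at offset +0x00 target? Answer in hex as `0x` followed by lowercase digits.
[00] 10 02 → 0x1002
  opcode bits[15:11]=0x2: b/J
  imm: (w>>0)&0x7ff=0x2 → #2
  target = base 0x98be + off 0x00 + 2 + imm 2 = 0x98c2

0x98c2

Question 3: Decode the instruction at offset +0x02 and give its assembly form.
nop

+0x02: 50 00 ⇒ word 0x5000 (big)
  top 5b → 0xa → nop [N]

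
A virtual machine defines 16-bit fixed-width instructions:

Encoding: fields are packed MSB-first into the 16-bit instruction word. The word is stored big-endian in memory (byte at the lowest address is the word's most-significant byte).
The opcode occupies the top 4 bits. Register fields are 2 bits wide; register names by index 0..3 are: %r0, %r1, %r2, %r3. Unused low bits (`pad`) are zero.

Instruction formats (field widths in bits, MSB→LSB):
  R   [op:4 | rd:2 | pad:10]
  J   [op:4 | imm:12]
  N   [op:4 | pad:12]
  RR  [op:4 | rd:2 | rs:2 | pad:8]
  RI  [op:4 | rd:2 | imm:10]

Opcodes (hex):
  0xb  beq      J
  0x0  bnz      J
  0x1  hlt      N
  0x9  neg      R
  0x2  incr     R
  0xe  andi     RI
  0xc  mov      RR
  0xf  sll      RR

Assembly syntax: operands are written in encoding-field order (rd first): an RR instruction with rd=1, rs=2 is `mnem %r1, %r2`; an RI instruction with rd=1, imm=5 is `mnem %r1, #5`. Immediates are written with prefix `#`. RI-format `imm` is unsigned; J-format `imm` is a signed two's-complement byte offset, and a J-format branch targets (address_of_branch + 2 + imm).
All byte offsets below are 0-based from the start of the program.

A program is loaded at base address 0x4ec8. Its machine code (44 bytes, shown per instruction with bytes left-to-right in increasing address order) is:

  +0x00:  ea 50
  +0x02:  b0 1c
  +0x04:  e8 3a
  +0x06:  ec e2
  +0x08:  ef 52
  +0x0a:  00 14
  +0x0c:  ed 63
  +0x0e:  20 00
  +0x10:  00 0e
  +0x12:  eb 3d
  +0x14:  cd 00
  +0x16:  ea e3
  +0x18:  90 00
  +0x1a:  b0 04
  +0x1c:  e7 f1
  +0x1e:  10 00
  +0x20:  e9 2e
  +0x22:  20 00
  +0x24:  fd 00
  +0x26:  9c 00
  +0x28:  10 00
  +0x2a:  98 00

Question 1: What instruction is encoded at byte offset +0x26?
neg %r3

[26] 9c 00 → 0x9c00
  op=0x9c00>>12=0x9 ⇒ neg (R)
  [11:10] rd=3 = %r3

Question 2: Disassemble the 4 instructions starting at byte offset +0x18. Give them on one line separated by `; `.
neg %r0; beq #4; andi %r1, #1009; hlt

[18] 90 00 → 0x9000
  top 4b → 0x9 → neg [R]
  rd: (w>>10)&0x3=0x0 → %r0
[1a] b0 04 → 0xb004
  top 4b → 0xb → beq [J]
  imm: (w>>0)&0xfff=0x4 → #4
[1c] e7 f1 → 0xe7f1
  top 4b → 0xe → andi [RI]
  rd: (w>>10)&0x3=0x1 → %r1
  imm: (w>>0)&0x3ff=0x3f1 → #1009
[1e] 10 00 → 0x1000
  top 4b → 0x1 → hlt [N]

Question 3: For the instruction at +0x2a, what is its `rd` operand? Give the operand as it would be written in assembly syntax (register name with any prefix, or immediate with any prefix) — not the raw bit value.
[2a] 98 00 → 0x9800
  top 4b → 0x9 → neg [R]
  rd: (w>>10)&0x3=0x2 → %r2

%r2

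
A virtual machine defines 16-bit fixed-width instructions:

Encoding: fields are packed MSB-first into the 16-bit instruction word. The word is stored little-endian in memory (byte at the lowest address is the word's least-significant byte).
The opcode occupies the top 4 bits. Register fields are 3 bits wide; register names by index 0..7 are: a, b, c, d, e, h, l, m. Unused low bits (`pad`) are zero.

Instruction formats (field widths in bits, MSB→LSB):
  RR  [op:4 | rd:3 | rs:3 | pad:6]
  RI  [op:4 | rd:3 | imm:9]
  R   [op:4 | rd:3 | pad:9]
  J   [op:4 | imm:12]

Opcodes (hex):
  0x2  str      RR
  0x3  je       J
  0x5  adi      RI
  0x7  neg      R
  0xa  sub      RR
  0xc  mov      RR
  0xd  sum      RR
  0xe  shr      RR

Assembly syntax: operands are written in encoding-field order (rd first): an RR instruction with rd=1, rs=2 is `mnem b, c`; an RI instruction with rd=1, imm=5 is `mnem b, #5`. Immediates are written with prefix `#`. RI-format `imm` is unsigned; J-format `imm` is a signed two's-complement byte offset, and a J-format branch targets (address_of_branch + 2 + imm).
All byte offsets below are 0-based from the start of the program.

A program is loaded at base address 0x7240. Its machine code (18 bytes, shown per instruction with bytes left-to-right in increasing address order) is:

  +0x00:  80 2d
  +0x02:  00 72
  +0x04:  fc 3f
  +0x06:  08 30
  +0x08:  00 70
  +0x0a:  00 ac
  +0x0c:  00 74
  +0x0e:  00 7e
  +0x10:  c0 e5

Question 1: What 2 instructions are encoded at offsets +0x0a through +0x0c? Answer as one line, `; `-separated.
sub l, a; neg c

off 0x0a: read 00 ac as little → 0xac00
  opcode bits[15:12]=0xa: sub/RR
  [11:9] rd=6 = l
  [8:6] rs=0 = a
off 0x0c: read 00 74 as little → 0x7400
  opcode bits[15:12]=0x7: neg/R
  [11:9] rd=2 = c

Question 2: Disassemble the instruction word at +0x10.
[10] c0 e5 → 0xe5c0
  opcode bits[15:12]=0xe: shr/RR
  [11:9] rd=2 = c
  [8:6] rs=7 = m

shr c, m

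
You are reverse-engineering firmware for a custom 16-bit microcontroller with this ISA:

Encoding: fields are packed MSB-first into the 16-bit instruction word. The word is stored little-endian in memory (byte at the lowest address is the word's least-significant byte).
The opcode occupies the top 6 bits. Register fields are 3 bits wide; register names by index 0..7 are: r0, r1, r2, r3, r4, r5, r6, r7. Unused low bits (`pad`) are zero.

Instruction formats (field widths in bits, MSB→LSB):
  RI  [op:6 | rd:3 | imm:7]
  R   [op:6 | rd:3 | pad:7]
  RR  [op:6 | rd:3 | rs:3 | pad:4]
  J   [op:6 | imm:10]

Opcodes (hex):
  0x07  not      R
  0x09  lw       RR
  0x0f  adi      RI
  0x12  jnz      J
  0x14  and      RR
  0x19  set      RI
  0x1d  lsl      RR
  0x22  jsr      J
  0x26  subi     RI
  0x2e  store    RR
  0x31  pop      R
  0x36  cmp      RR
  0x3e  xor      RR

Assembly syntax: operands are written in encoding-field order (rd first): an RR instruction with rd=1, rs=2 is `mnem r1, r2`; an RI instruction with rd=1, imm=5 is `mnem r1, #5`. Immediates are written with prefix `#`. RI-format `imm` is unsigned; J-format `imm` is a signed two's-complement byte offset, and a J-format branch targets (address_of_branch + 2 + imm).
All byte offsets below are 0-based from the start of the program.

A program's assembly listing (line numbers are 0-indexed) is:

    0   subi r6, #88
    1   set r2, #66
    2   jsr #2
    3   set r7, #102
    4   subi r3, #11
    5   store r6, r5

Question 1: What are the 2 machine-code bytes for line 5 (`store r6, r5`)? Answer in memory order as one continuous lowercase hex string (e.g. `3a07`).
50bb

5. store fields op=0x2e:6|rd=6:3|rs=5:3|pad=0:4 → word bb50h → 50 bb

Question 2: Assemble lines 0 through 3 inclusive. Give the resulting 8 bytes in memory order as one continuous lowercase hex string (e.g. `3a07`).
0. subi fields op=0x26:6|rd=6:3|imm=88:7 → word 9b58h → 58 9b
1. set fields op=0x19:6|rd=2:3|imm=66:7 → word 6542h → 42 65
2. jsr fields op=0x22:6|imm=2:10 → word 8802h → 02 88
3. set fields op=0x19:6|rd=7:3|imm=102:7 → word 67e6h → e6 67

589b42650288e667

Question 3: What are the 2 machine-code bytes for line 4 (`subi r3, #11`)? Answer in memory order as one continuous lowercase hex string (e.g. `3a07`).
4. subi fields op=0x26:6|rd=3:3|imm=11:7 → word 998bh → 8b 99

8b99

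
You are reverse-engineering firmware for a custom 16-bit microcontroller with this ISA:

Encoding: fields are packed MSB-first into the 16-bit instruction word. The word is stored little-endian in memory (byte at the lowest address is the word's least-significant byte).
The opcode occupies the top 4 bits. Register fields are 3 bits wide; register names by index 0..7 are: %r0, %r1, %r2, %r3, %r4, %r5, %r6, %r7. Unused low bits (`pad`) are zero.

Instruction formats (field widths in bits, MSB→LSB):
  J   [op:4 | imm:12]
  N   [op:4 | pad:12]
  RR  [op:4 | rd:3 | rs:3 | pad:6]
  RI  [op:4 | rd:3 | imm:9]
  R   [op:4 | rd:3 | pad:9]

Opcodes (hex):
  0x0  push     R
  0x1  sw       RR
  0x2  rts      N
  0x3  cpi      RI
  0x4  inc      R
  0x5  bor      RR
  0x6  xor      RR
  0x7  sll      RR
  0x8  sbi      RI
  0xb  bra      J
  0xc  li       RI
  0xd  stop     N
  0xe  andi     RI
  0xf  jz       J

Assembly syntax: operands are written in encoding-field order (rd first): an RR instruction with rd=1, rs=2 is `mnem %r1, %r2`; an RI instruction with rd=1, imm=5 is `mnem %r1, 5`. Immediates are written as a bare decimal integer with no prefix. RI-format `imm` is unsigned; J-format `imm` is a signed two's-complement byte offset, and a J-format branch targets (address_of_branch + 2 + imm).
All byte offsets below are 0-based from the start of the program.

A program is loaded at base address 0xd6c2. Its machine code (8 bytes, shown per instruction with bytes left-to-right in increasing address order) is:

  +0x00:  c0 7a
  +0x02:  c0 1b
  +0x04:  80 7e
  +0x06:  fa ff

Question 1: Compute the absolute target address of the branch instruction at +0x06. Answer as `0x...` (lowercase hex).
@+06  little-endian(fa ff) = 0xfffa
  op=0xfffa>>12=0xf ⇒ jz (J)
  imm@[11:0]=0xffa (s12→-6) ⇒ -6
  target = base 0xd6c2 + off 0x06 + 2 + imm -6 = 0xd6c4

0xd6c4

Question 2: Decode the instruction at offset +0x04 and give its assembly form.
sll %r7, %r2

@+04  little-endian(80 7e) = 0x7e80
  opcode bits[15:12]=0x7: sll/RR
  rd@[11:9]=0x7 ⇒ %r7
  rs@[8:6]=0x2 ⇒ %r2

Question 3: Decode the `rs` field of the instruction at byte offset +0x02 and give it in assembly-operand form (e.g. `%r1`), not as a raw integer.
@+02  little-endian(c0 1b) = 0x1bc0
  top 4b → 0x1 → sw [RR]
  rd: (w>>9)&0x7=0x5 → %r5
  rs: (w>>6)&0x7=0x7 → %r7

%r7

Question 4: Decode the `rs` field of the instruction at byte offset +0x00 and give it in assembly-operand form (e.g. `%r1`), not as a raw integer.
%r3

off 0x00: read c0 7a as little → 0x7ac0
  op=0x7ac0>>12=0x7 ⇒ sll (RR)
  rd@[11:9]=0x5 ⇒ %r5
  rs@[8:6]=0x3 ⇒ %r3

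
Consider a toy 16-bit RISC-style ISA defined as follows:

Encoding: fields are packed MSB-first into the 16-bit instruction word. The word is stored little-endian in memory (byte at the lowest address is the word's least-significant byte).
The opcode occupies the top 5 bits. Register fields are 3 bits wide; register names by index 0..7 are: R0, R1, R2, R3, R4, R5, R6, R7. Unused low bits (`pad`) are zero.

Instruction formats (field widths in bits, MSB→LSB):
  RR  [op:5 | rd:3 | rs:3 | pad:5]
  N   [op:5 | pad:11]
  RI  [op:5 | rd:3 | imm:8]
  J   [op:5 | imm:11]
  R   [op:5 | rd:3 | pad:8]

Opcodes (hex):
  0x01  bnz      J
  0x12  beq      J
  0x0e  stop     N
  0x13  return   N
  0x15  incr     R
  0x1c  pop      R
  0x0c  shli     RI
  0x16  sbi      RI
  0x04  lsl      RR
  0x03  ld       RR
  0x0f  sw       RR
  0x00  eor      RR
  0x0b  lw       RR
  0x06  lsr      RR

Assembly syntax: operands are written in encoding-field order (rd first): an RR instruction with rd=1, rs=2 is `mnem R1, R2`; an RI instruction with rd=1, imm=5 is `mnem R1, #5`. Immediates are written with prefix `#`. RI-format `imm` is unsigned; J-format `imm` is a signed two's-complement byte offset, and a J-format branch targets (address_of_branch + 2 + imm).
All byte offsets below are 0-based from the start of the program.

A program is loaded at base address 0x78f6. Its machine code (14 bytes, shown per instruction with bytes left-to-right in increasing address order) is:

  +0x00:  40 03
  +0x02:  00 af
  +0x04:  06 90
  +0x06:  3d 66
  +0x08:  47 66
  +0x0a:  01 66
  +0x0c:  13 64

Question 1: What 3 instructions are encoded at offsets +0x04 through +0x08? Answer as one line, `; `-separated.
beq #6; shli R6, #61; shli R6, #71

off 0x04: read 06 90 as little → 0x9006
  opcode bits[15:11]=0x12: beq/J
  imm@[10:0]=0x6 ⇒ #6
off 0x06: read 3d 66 as little → 0x663d
  opcode bits[15:11]=0xc: shli/RI
  rd@[10:8]=0x6 ⇒ R6
  imm@[7:0]=0x3d ⇒ #61
off 0x08: read 47 66 as little → 0x6647
  opcode bits[15:11]=0xc: shli/RI
  rd@[10:8]=0x6 ⇒ R6
  imm@[7:0]=0x47 ⇒ #71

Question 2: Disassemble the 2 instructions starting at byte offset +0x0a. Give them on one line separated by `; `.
shli R6, #1; shli R4, #19

off 0x0a: read 01 66 as little → 0x6601
  op=0x6601>>11=0xc ⇒ shli (RI)
  rd: (w>>8)&0x7=0x6 → R6
  imm: (w>>0)&0xff=0x1 → #1
off 0x0c: read 13 64 as little → 0x6413
  op=0x6413>>11=0xc ⇒ shli (RI)
  rd: (w>>8)&0x7=0x4 → R4
  imm: (w>>0)&0xff=0x13 → #19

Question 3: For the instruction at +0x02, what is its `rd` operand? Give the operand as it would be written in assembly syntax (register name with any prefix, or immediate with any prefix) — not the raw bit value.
R7

[02] 00 af → 0xaf00
  opcode bits[15:11]=0x15: incr/R
  rd@[10:8]=0x7 ⇒ R7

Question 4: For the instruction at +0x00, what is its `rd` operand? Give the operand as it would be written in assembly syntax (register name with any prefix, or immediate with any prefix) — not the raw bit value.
@+00  little-endian(40 03) = 0x0340
  opcode bits[15:11]=0x0: eor/RR
  rd: (w>>8)&0x7=0x3 → R3
  rs: (w>>5)&0x7=0x2 → R2

R3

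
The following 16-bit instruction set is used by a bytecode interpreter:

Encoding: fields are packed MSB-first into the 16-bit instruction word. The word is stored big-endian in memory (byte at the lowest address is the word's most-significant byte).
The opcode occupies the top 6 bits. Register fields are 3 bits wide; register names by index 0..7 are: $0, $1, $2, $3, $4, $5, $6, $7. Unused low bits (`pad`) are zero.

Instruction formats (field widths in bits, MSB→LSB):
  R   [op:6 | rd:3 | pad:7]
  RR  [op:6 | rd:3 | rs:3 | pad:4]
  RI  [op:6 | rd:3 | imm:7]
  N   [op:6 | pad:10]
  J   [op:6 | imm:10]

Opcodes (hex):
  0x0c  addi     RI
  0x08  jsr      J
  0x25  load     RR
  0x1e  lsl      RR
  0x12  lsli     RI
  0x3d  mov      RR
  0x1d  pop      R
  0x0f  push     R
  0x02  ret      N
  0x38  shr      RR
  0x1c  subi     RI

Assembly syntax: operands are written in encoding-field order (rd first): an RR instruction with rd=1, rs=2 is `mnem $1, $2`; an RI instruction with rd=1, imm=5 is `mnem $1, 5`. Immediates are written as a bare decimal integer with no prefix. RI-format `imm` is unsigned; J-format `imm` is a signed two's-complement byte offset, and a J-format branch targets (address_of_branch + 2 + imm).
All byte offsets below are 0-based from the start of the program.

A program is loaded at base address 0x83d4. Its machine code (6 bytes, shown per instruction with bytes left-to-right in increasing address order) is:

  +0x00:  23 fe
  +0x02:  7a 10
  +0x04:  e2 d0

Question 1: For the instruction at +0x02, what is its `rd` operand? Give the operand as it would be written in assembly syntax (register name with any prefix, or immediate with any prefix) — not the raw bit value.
$4

[02] 7a 10 → 0x7a10
  op=0x7a10>>10=0x1e ⇒ lsl (RR)
  [9:7] rd=4 = $4
  [6:4] rs=1 = $1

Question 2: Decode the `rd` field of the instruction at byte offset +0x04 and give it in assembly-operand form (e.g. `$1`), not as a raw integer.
$5

off 0x04: read e2 d0 as big → 0xe2d0
  op=0xe2d0>>10=0x38 ⇒ shr (RR)
  rd@[9:7]=0x5 ⇒ $5
  rs@[6:4]=0x5 ⇒ $5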